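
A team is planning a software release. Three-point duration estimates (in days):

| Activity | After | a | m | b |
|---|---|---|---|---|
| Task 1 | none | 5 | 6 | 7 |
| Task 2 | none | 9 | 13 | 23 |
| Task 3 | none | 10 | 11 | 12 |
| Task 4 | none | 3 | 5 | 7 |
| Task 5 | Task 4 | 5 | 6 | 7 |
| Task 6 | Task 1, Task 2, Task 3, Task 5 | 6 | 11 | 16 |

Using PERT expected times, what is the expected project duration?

te_Task 1 = (5 + 4·6 + 7)/6 = 36/6 = 6
te_Task 2 = (9 + 4·13 + 23)/6 = 84/6 = 14
te_Task 3 = (10 + 4·11 + 12)/6 = 66/6 = 11
te_Task 4 = (3 + 4·5 + 7)/6 = 30/6 = 5
te_Task 5 = (5 + 4·6 + 7)/6 = 36/6 = 6
te_Task 6 = (6 + 4·11 + 16)/6 = 66/6 = 11

Forward pass:
ES_Task 1 = 0; EF_Task 1 = 6
ES_Task 2 = 0; EF_Task 2 = 14
ES_Task 3 = 0; EF_Task 3 = 11
ES_Task 4 = 0; EF_Task 4 = 5
ES_Task 5 = 5; EF_Task 5 = 5+6 = 11
ES_Task 6 = max(EF_Task 1=6, EF_Task 2=14, EF_Task 3=11, EF_Task 5=11) = 14; EF_Task 6 = 14+11 = 25
Expected project duration μ = 25 days. Critical path: Task 2 → Task 6.

25 days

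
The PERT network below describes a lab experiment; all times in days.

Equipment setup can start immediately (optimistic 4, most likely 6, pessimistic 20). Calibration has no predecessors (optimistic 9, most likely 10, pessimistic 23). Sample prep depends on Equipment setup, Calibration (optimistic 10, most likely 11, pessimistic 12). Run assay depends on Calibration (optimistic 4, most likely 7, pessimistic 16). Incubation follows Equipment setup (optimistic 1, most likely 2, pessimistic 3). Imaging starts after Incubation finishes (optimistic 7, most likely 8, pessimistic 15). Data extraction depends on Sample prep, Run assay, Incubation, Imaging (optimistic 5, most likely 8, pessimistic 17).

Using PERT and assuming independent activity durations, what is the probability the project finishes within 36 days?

0.902

te_Equipment setup = (4 + 4·6 + 20)/6 = 48/6 = 8; σ²_Equipment setup = ((20−4)/6)² = 7.111
te_Calibration = (9 + 4·10 + 23)/6 = 72/6 = 12; σ²_Calibration = ((23−9)/6)² = 5.444
te_Sample prep = (10 + 4·11 + 12)/6 = 66/6 = 11; σ²_Sample prep = ((12−10)/6)² = 0.111
te_Run assay = (4 + 4·7 + 16)/6 = 48/6 = 8; σ²_Run assay = ((16−4)/6)² = 4.000
te_Incubation = (1 + 4·2 + 3)/6 = 12/6 = 2; σ²_Incubation = ((3−1)/6)² = 0.111
te_Imaging = (7 + 4·8 + 15)/6 = 54/6 = 9; σ²_Imaging = ((15−7)/6)² = 1.778
te_Data extraction = (5 + 4·8 + 17)/6 = 54/6 = 9; σ²_Data extraction = ((17−5)/6)² = 4.000

Forward pass:
ES_Equipment setup = 0; EF_Equipment setup = 8
ES_Calibration = 0; EF_Calibration = 12
ES_Sample prep = max(EF_Equipment setup=8, EF_Calibration=12) = 12; EF_Sample prep = 12+11 = 23
ES_Run assay = 12; EF_Run assay = 12+8 = 20
ES_Incubation = 8; EF_Incubation = 8+2 = 10
ES_Imaging = 10; EF_Imaging = 10+9 = 19
ES_Data extraction = max(EF_Sample prep=23, EF_Run assay=20, EF_Incubation=10, EF_Imaging=19) = 23; EF_Data extraction = 23+9 = 32
Expected project duration μ = 32 days. Critical path: Calibration → Sample prep → Data extraction.

Variance along critical path = 5.444 + 0.111 + 4.000 = 9.556; σ = √9.556 = 3.091 days.
Z = (36 − 32) / 3.091 = 1.294
P(T ≤ 36) = Φ(1.294) ≈ 0.902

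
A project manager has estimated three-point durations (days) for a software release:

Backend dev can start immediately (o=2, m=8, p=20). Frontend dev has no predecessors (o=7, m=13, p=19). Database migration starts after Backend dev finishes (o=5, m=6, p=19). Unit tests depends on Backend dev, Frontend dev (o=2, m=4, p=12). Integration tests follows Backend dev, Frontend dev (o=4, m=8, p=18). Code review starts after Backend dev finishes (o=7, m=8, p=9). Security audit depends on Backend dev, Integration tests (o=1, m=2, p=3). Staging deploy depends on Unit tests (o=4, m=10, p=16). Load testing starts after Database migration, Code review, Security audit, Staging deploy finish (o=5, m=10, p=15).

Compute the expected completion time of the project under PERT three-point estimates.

te_Backend dev = (2 + 4·8 + 20)/6 = 54/6 = 9
te_Frontend dev = (7 + 4·13 + 19)/6 = 78/6 = 13
te_Database migration = (5 + 4·6 + 19)/6 = 48/6 = 8
te_Unit tests = (2 + 4·4 + 12)/6 = 30/6 = 5
te_Integration tests = (4 + 4·8 + 18)/6 = 54/6 = 9
te_Code review = (7 + 4·8 + 9)/6 = 48/6 = 8
te_Security audit = (1 + 4·2 + 3)/6 = 12/6 = 2
te_Staging deploy = (4 + 4·10 + 16)/6 = 60/6 = 10
te_Load testing = (5 + 4·10 + 15)/6 = 60/6 = 10

Forward pass:
ES_Backend dev = 0; EF_Backend dev = 9
ES_Frontend dev = 0; EF_Frontend dev = 13
ES_Database migration = 9; EF_Database migration = 9+8 = 17
ES_Unit tests = max(EF_Backend dev=9, EF_Frontend dev=13) = 13; EF_Unit tests = 13+5 = 18
ES_Integration tests = max(EF_Backend dev=9, EF_Frontend dev=13) = 13; EF_Integration tests = 13+9 = 22
ES_Code review = 9; EF_Code review = 9+8 = 17
ES_Security audit = max(EF_Backend dev=9, EF_Integration tests=22) = 22; EF_Security audit = 22+2 = 24
ES_Staging deploy = 18; EF_Staging deploy = 18+10 = 28
ES_Load testing = max(EF_Database migration=17, EF_Code review=17, EF_Security audit=24, EF_Staging deploy=28) = 28; EF_Load testing = 28+10 = 38
Expected project duration μ = 38 days. Critical path: Frontend dev → Unit tests → Staging deploy → Load testing.

38 days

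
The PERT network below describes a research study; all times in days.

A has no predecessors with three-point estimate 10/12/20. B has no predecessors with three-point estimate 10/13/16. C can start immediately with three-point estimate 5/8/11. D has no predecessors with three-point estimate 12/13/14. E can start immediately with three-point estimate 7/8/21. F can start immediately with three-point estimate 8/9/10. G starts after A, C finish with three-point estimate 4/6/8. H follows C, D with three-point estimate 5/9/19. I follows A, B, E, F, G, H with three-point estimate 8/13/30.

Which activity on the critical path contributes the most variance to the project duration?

te_A = (10 + 4·12 + 20)/6 = 78/6 = 13; σ²_A = ((20−10)/6)² = 2.778
te_B = (10 + 4·13 + 16)/6 = 78/6 = 13; σ²_B = ((16−10)/6)² = 1.000
te_C = (5 + 4·8 + 11)/6 = 48/6 = 8; σ²_C = ((11−5)/6)² = 1.000
te_D = (12 + 4·13 + 14)/6 = 78/6 = 13; σ²_D = ((14−12)/6)² = 0.111
te_E = (7 + 4·8 + 21)/6 = 60/6 = 10; σ²_E = ((21−7)/6)² = 5.444
te_F = (8 + 4·9 + 10)/6 = 54/6 = 9; σ²_F = ((10−8)/6)² = 0.111
te_G = (4 + 4·6 + 8)/6 = 36/6 = 6; σ²_G = ((8−4)/6)² = 0.444
te_H = (5 + 4·9 + 19)/6 = 60/6 = 10; σ²_H = ((19−5)/6)² = 5.444
te_I = (8 + 4·13 + 30)/6 = 90/6 = 15; σ²_I = ((30−8)/6)² = 13.444

Forward pass:
ES_A = 0; EF_A = 13
ES_B = 0; EF_B = 13
ES_C = 0; EF_C = 8
ES_D = 0; EF_D = 13
ES_E = 0; EF_E = 10
ES_F = 0; EF_F = 9
ES_G = max(EF_A=13, EF_C=8) = 13; EF_G = 13+6 = 19
ES_H = max(EF_C=8, EF_D=13) = 13; EF_H = 13+10 = 23
ES_I = max(EF_A=13, EF_B=13, EF_E=10, EF_F=9, EF_G=19, EF_H=23) = 23; EF_I = 23+15 = 38
Expected project duration μ = 38 days. Critical path: D → H → I.

Variances on critical path: σ²_D=0.111, σ²_H=5.444, σ²_I=13.444.
Largest is σ²_I = 13.444.

I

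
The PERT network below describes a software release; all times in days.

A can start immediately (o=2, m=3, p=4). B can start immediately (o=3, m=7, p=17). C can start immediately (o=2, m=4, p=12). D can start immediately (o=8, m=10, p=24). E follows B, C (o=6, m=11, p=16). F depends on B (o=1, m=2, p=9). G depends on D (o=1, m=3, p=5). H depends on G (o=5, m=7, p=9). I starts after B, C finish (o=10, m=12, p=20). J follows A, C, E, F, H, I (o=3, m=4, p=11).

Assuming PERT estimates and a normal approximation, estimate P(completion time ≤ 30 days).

te_A = (2 + 4·3 + 4)/6 = 18/6 = 3; σ²_A = ((4−2)/6)² = 0.111
te_B = (3 + 4·7 + 17)/6 = 48/6 = 8; σ²_B = ((17−3)/6)² = 5.444
te_C = (2 + 4·4 + 12)/6 = 30/6 = 5; σ²_C = ((12−2)/6)² = 2.778
te_D = (8 + 4·10 + 24)/6 = 72/6 = 12; σ²_D = ((24−8)/6)² = 7.111
te_E = (6 + 4·11 + 16)/6 = 66/6 = 11; σ²_E = ((16−6)/6)² = 2.778
te_F = (1 + 4·2 + 9)/6 = 18/6 = 3; σ²_F = ((9−1)/6)² = 1.778
te_G = (1 + 4·3 + 5)/6 = 18/6 = 3; σ²_G = ((5−1)/6)² = 0.444
te_H = (5 + 4·7 + 9)/6 = 42/6 = 7; σ²_H = ((9−5)/6)² = 0.444
te_I = (10 + 4·12 + 20)/6 = 78/6 = 13; σ²_I = ((20−10)/6)² = 2.778
te_J = (3 + 4·4 + 11)/6 = 30/6 = 5; σ²_J = ((11−3)/6)² = 1.778

Forward pass:
ES_A = 0; EF_A = 3
ES_B = 0; EF_B = 8
ES_C = 0; EF_C = 5
ES_D = 0; EF_D = 12
ES_E = max(EF_B=8, EF_C=5) = 8; EF_E = 8+11 = 19
ES_F = 8; EF_F = 8+3 = 11
ES_G = 12; EF_G = 12+3 = 15
ES_H = 15; EF_H = 15+7 = 22
ES_I = max(EF_B=8, EF_C=5) = 8; EF_I = 8+13 = 21
ES_J = max(EF_A=3, EF_C=5, EF_E=19, EF_F=11, EF_H=22, EF_I=21) = 22; EF_J = 22+5 = 27
Expected project duration μ = 27 days. Critical path: D → G → H → J.

Variance along critical path = 7.111 + 0.444 + 0.444 + 1.778 = 9.778; σ = √9.778 = 3.127 days.
Z = (30 − 27) / 3.127 = 0.959
P(T ≤ 30) = Φ(0.959) ≈ 0.831

0.831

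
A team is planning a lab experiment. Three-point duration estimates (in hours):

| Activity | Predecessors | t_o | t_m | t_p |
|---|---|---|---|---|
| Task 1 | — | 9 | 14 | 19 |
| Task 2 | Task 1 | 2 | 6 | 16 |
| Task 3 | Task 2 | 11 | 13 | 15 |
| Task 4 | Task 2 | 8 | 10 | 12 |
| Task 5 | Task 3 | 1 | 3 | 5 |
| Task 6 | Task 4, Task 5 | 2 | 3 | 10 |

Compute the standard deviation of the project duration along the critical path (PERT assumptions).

te_Task 1 = (9 + 4·14 + 19)/6 = 84/6 = 14; σ²_Task 1 = ((19−9)/6)² = 2.778
te_Task 2 = (2 + 4·6 + 16)/6 = 42/6 = 7; σ²_Task 2 = ((16−2)/6)² = 5.444
te_Task 3 = (11 + 4·13 + 15)/6 = 78/6 = 13; σ²_Task 3 = ((15−11)/6)² = 0.444
te_Task 4 = (8 + 4·10 + 12)/6 = 60/6 = 10; σ²_Task 4 = ((12−8)/6)² = 0.444
te_Task 5 = (1 + 4·3 + 5)/6 = 18/6 = 3; σ²_Task 5 = ((5−1)/6)² = 0.444
te_Task 6 = (2 + 4·3 + 10)/6 = 24/6 = 4; σ²_Task 6 = ((10−2)/6)² = 1.778

Forward pass:
ES_Task 1 = 0; EF_Task 1 = 14
ES_Task 2 = 14; EF_Task 2 = 14+7 = 21
ES_Task 3 = 21; EF_Task 3 = 21+13 = 34
ES_Task 4 = 21; EF_Task 4 = 21+10 = 31
ES_Task 5 = 34; EF_Task 5 = 34+3 = 37
ES_Task 6 = max(EF_Task 4=31, EF_Task 5=37) = 37; EF_Task 6 = 37+4 = 41
Expected project duration μ = 41 hours. Critical path: Task 1 → Task 2 → Task 3 → Task 5 → Task 6.

Variance along critical path = 2.778 + 5.444 + 0.444 + 0.444 + 1.778 = 10.889
σ = √10.889 = 3.300 hours

3.30 hours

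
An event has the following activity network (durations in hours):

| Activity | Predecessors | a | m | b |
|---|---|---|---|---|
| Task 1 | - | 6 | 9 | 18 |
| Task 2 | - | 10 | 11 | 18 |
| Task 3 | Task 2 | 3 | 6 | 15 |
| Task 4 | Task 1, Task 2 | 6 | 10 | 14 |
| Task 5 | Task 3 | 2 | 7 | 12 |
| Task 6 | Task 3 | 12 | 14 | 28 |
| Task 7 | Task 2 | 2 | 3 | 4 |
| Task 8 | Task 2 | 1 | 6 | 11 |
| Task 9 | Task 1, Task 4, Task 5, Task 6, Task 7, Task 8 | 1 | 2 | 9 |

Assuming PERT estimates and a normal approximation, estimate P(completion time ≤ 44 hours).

te_Task 1 = (6 + 4·9 + 18)/6 = 60/6 = 10; σ²_Task 1 = ((18−6)/6)² = 4.000
te_Task 2 = (10 + 4·11 + 18)/6 = 72/6 = 12; σ²_Task 2 = ((18−10)/6)² = 1.778
te_Task 3 = (3 + 4·6 + 15)/6 = 42/6 = 7; σ²_Task 3 = ((15−3)/6)² = 4.000
te_Task 4 = (6 + 4·10 + 14)/6 = 60/6 = 10; σ²_Task 4 = ((14−6)/6)² = 1.778
te_Task 5 = (2 + 4·7 + 12)/6 = 42/6 = 7; σ²_Task 5 = ((12−2)/6)² = 2.778
te_Task 6 = (12 + 4·14 + 28)/6 = 96/6 = 16; σ²_Task 6 = ((28−12)/6)² = 7.111
te_Task 7 = (2 + 4·3 + 4)/6 = 18/6 = 3; σ²_Task 7 = ((4−2)/6)² = 0.111
te_Task 8 = (1 + 4·6 + 11)/6 = 36/6 = 6; σ²_Task 8 = ((11−1)/6)² = 2.778
te_Task 9 = (1 + 4·2 + 9)/6 = 18/6 = 3; σ²_Task 9 = ((9−1)/6)² = 1.778

Forward pass:
ES_Task 1 = 0; EF_Task 1 = 10
ES_Task 2 = 0; EF_Task 2 = 12
ES_Task 3 = 12; EF_Task 3 = 12+7 = 19
ES_Task 4 = max(EF_Task 1=10, EF_Task 2=12) = 12; EF_Task 4 = 12+10 = 22
ES_Task 5 = 19; EF_Task 5 = 19+7 = 26
ES_Task 6 = 19; EF_Task 6 = 19+16 = 35
ES_Task 7 = 12; EF_Task 7 = 12+3 = 15
ES_Task 8 = 12; EF_Task 8 = 12+6 = 18
ES_Task 9 = max(EF_Task 1=10, EF_Task 4=22, EF_Task 5=26, EF_Task 6=35, EF_Task 7=15, EF_Task 8=18) = 35; EF_Task 9 = 35+3 = 38
Expected project duration μ = 38 hours. Critical path: Task 2 → Task 3 → Task 6 → Task 9.

Variance along critical path = 1.778 + 4.000 + 7.111 + 1.778 = 14.667; σ = √14.667 = 3.830 hours.
Z = (44 − 38) / 3.830 = 1.567
P(T ≤ 44) = Φ(1.567) ≈ 0.941

0.941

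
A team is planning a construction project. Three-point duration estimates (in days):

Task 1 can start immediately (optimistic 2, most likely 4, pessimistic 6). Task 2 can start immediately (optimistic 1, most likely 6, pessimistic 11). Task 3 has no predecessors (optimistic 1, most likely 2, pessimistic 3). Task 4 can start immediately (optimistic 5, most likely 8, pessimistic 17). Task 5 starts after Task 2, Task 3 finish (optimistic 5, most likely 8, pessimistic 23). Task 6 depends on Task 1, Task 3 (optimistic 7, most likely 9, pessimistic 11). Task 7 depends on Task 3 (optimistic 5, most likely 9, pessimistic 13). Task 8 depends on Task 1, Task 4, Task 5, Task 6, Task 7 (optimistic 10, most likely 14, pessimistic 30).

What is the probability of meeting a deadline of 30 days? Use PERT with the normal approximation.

0.338

te_Task 1 = (2 + 4·4 + 6)/6 = 24/6 = 4; σ²_Task 1 = ((6−2)/6)² = 0.444
te_Task 2 = (1 + 4·6 + 11)/6 = 36/6 = 6; σ²_Task 2 = ((11−1)/6)² = 2.778
te_Task 3 = (1 + 4·2 + 3)/6 = 12/6 = 2; σ²_Task 3 = ((3−1)/6)² = 0.111
te_Task 4 = (5 + 4·8 + 17)/6 = 54/6 = 9; σ²_Task 4 = ((17−5)/6)² = 4.000
te_Task 5 = (5 + 4·8 + 23)/6 = 60/6 = 10; σ²_Task 5 = ((23−5)/6)² = 9.000
te_Task 6 = (7 + 4·9 + 11)/6 = 54/6 = 9; σ²_Task 6 = ((11−7)/6)² = 0.444
te_Task 7 = (5 + 4·9 + 13)/6 = 54/6 = 9; σ²_Task 7 = ((13−5)/6)² = 1.778
te_Task 8 = (10 + 4·14 + 30)/6 = 96/6 = 16; σ²_Task 8 = ((30−10)/6)² = 11.111

Forward pass:
ES_Task 1 = 0; EF_Task 1 = 4
ES_Task 2 = 0; EF_Task 2 = 6
ES_Task 3 = 0; EF_Task 3 = 2
ES_Task 4 = 0; EF_Task 4 = 9
ES_Task 5 = max(EF_Task 2=6, EF_Task 3=2) = 6; EF_Task 5 = 6+10 = 16
ES_Task 6 = max(EF_Task 1=4, EF_Task 3=2) = 4; EF_Task 6 = 4+9 = 13
ES_Task 7 = 2; EF_Task 7 = 2+9 = 11
ES_Task 8 = max(EF_Task 1=4, EF_Task 4=9, EF_Task 5=16, EF_Task 6=13, EF_Task 7=11) = 16; EF_Task 8 = 16+16 = 32
Expected project duration μ = 32 days. Critical path: Task 2 → Task 5 → Task 8.

Variance along critical path = 2.778 + 9.000 + 11.111 = 22.889; σ = √22.889 = 4.784 days.
Z = (30 − 32) / 4.784 = -0.418
P(T ≤ 30) = Φ(-0.418) ≈ 0.338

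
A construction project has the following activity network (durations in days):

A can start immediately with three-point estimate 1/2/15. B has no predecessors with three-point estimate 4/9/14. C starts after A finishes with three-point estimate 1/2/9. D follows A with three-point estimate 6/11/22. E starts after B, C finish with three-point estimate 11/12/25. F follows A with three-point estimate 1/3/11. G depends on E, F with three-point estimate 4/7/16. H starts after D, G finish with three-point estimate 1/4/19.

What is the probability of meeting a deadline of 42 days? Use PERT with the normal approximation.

te_A = (1 + 4·2 + 15)/6 = 24/6 = 4; σ²_A = ((15−1)/6)² = 5.444
te_B = (4 + 4·9 + 14)/6 = 54/6 = 9; σ²_B = ((14−4)/6)² = 2.778
te_C = (1 + 4·2 + 9)/6 = 18/6 = 3; σ²_C = ((9−1)/6)² = 1.778
te_D = (6 + 4·11 + 22)/6 = 72/6 = 12; σ²_D = ((22−6)/6)² = 7.111
te_E = (11 + 4·12 + 25)/6 = 84/6 = 14; σ²_E = ((25−11)/6)² = 5.444
te_F = (1 + 4·3 + 11)/6 = 24/6 = 4; σ²_F = ((11−1)/6)² = 2.778
te_G = (4 + 4·7 + 16)/6 = 48/6 = 8; σ²_G = ((16−4)/6)² = 4.000
te_H = (1 + 4·4 + 19)/6 = 36/6 = 6; σ²_H = ((19−1)/6)² = 9.000

Forward pass:
ES_A = 0; EF_A = 4
ES_B = 0; EF_B = 9
ES_C = 4; EF_C = 4+3 = 7
ES_D = 4; EF_D = 4+12 = 16
ES_E = max(EF_B=9, EF_C=7) = 9; EF_E = 9+14 = 23
ES_F = 4; EF_F = 4+4 = 8
ES_G = max(EF_E=23, EF_F=8) = 23; EF_G = 23+8 = 31
ES_H = max(EF_D=16, EF_G=31) = 31; EF_H = 31+6 = 37
Expected project duration μ = 37 days. Critical path: B → E → G → H.

Variance along critical path = 2.778 + 5.444 + 4.000 + 9.000 = 21.222; σ = √21.222 = 4.607 days.
Z = (42 − 37) / 4.607 = 1.085
P(T ≤ 42) = Φ(1.085) ≈ 0.861

0.861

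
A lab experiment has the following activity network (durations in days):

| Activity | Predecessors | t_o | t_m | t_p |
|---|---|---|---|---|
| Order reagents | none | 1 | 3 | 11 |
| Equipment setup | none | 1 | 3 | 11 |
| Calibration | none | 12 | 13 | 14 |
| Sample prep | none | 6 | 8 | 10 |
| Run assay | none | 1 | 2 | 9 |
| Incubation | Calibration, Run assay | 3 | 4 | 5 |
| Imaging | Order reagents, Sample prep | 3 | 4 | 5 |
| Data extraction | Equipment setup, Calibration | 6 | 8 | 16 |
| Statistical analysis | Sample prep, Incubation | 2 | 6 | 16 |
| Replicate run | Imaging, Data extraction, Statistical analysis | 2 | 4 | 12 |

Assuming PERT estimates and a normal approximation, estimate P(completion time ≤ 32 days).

te_Order reagents = (1 + 4·3 + 11)/6 = 24/6 = 4; σ²_Order reagents = ((11−1)/6)² = 2.778
te_Equipment setup = (1 + 4·3 + 11)/6 = 24/6 = 4; σ²_Equipment setup = ((11−1)/6)² = 2.778
te_Calibration = (12 + 4·13 + 14)/6 = 78/6 = 13; σ²_Calibration = ((14−12)/6)² = 0.111
te_Sample prep = (6 + 4·8 + 10)/6 = 48/6 = 8; σ²_Sample prep = ((10−6)/6)² = 0.444
te_Run assay = (1 + 4·2 + 9)/6 = 18/6 = 3; σ²_Run assay = ((9−1)/6)² = 1.778
te_Incubation = (3 + 4·4 + 5)/6 = 24/6 = 4; σ²_Incubation = ((5−3)/6)² = 0.111
te_Imaging = (3 + 4·4 + 5)/6 = 24/6 = 4; σ²_Imaging = ((5−3)/6)² = 0.111
te_Data extraction = (6 + 4·8 + 16)/6 = 54/6 = 9; σ²_Data extraction = ((16−6)/6)² = 2.778
te_Statistical analysis = (2 + 4·6 + 16)/6 = 42/6 = 7; σ²_Statistical analysis = ((16−2)/6)² = 5.444
te_Replicate run = (2 + 4·4 + 12)/6 = 30/6 = 5; σ²_Replicate run = ((12−2)/6)² = 2.778

Forward pass:
ES_Order reagents = 0; EF_Order reagents = 4
ES_Equipment setup = 0; EF_Equipment setup = 4
ES_Calibration = 0; EF_Calibration = 13
ES_Sample prep = 0; EF_Sample prep = 8
ES_Run assay = 0; EF_Run assay = 3
ES_Incubation = max(EF_Calibration=13, EF_Run assay=3) = 13; EF_Incubation = 13+4 = 17
ES_Imaging = max(EF_Order reagents=4, EF_Sample prep=8) = 8; EF_Imaging = 8+4 = 12
ES_Data extraction = max(EF_Equipment setup=4, EF_Calibration=13) = 13; EF_Data extraction = 13+9 = 22
ES_Statistical analysis = max(EF_Sample prep=8, EF_Incubation=17) = 17; EF_Statistical analysis = 17+7 = 24
ES_Replicate run = max(EF_Imaging=12, EF_Data extraction=22, EF_Statistical analysis=24) = 24; EF_Replicate run = 24+5 = 29
Expected project duration μ = 29 days. Critical path: Calibration → Incubation → Statistical analysis → Replicate run.

Variance along critical path = 0.111 + 0.111 + 5.444 + 2.778 = 8.444; σ = √8.444 = 2.906 days.
Z = (32 − 29) / 2.906 = 1.032
P(T ≤ 32) = Φ(1.032) ≈ 0.849

0.849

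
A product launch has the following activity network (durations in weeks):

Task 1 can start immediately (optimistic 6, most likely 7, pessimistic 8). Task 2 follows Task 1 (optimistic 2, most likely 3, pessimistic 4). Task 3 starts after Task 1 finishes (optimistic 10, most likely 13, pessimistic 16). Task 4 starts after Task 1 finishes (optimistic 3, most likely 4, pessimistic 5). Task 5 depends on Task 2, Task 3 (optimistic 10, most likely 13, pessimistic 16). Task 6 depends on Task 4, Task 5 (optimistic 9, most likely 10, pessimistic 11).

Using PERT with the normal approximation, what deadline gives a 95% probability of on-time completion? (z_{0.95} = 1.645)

te_Task 1 = (6 + 4·7 + 8)/6 = 42/6 = 7; σ²_Task 1 = ((8−6)/6)² = 0.111
te_Task 2 = (2 + 4·3 + 4)/6 = 18/6 = 3; σ²_Task 2 = ((4−2)/6)² = 0.111
te_Task 3 = (10 + 4·13 + 16)/6 = 78/6 = 13; σ²_Task 3 = ((16−10)/6)² = 1.000
te_Task 4 = (3 + 4·4 + 5)/6 = 24/6 = 4; σ²_Task 4 = ((5−3)/6)² = 0.111
te_Task 5 = (10 + 4·13 + 16)/6 = 78/6 = 13; σ²_Task 5 = ((16−10)/6)² = 1.000
te_Task 6 = (9 + 4·10 + 11)/6 = 60/6 = 10; σ²_Task 6 = ((11−9)/6)² = 0.111

Forward pass:
ES_Task 1 = 0; EF_Task 1 = 7
ES_Task 2 = 7; EF_Task 2 = 7+3 = 10
ES_Task 3 = 7; EF_Task 3 = 7+13 = 20
ES_Task 4 = 7; EF_Task 4 = 7+4 = 11
ES_Task 5 = max(EF_Task 2=10, EF_Task 3=20) = 20; EF_Task 5 = 20+13 = 33
ES_Task 6 = max(EF_Task 4=11, EF_Task 5=33) = 33; EF_Task 6 = 33+10 = 43
Expected project duration μ = 43 weeks. Critical path: Task 1 → Task 3 → Task 5 → Task 6.

Variance along critical path = 0.111 + 1.000 + 1.000 + 0.111 = 2.222; σ = 1.491 weeks.
D = μ + z·σ = 43 + 1.645·1.491 = 45.5 weeks

45.5 weeks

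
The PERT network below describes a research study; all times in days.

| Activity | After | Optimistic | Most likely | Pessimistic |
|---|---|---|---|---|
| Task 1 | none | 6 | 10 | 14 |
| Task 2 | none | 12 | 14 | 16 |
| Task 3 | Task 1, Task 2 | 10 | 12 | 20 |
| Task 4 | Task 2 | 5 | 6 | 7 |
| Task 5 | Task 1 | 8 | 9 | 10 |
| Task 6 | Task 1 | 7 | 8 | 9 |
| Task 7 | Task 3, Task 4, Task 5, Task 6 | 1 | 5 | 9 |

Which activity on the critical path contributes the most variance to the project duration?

te_Task 1 = (6 + 4·10 + 14)/6 = 60/6 = 10; σ²_Task 1 = ((14−6)/6)² = 1.778
te_Task 2 = (12 + 4·14 + 16)/6 = 84/6 = 14; σ²_Task 2 = ((16−12)/6)² = 0.444
te_Task 3 = (10 + 4·12 + 20)/6 = 78/6 = 13; σ²_Task 3 = ((20−10)/6)² = 2.778
te_Task 4 = (5 + 4·6 + 7)/6 = 36/6 = 6; σ²_Task 4 = ((7−5)/6)² = 0.111
te_Task 5 = (8 + 4·9 + 10)/6 = 54/6 = 9; σ²_Task 5 = ((10−8)/6)² = 0.111
te_Task 6 = (7 + 4·8 + 9)/6 = 48/6 = 8; σ²_Task 6 = ((9−7)/6)² = 0.111
te_Task 7 = (1 + 4·5 + 9)/6 = 30/6 = 5; σ²_Task 7 = ((9−1)/6)² = 1.778

Forward pass:
ES_Task 1 = 0; EF_Task 1 = 10
ES_Task 2 = 0; EF_Task 2 = 14
ES_Task 3 = max(EF_Task 1=10, EF_Task 2=14) = 14; EF_Task 3 = 14+13 = 27
ES_Task 4 = 14; EF_Task 4 = 14+6 = 20
ES_Task 5 = 10; EF_Task 5 = 10+9 = 19
ES_Task 6 = 10; EF_Task 6 = 10+8 = 18
ES_Task 7 = max(EF_Task 3=27, EF_Task 4=20, EF_Task 5=19, EF_Task 6=18) = 27; EF_Task 7 = 27+5 = 32
Expected project duration μ = 32 days. Critical path: Task 2 → Task 3 → Task 7.

Variances on critical path: σ²_Task 2=0.444, σ²_Task 3=2.778, σ²_Task 7=1.778.
Largest is σ²_Task 3 = 2.778.

Task 3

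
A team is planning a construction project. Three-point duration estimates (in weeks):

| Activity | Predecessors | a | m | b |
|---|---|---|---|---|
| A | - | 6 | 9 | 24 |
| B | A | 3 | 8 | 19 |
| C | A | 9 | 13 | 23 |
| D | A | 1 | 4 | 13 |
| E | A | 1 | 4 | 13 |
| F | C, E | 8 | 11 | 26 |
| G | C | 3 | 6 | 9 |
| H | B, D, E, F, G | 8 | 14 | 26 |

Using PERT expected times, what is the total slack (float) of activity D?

te_A = (6 + 4·9 + 24)/6 = 66/6 = 11
te_B = (3 + 4·8 + 19)/6 = 54/6 = 9
te_C = (9 + 4·13 + 23)/6 = 84/6 = 14
te_D = (1 + 4·4 + 13)/6 = 30/6 = 5
te_E = (1 + 4·4 + 13)/6 = 30/6 = 5
te_F = (8 + 4·11 + 26)/6 = 78/6 = 13
te_G = (3 + 4·6 + 9)/6 = 36/6 = 6
te_H = (8 + 4·14 + 26)/6 = 90/6 = 15

Forward pass:
ES_A = 0; EF_A = 11
ES_B = 11; EF_B = 11+9 = 20
ES_C = 11; EF_C = 11+14 = 25
ES_D = 11; EF_D = 11+5 = 16
ES_E = 11; EF_E = 11+5 = 16
ES_F = max(EF_C=25, EF_E=16) = 25; EF_F = 25+13 = 38
ES_G = 25; EF_G = 25+6 = 31
ES_H = max(EF_B=20, EF_D=16, EF_E=16, EF_F=38, EF_G=31) = 38; EF_H = 38+15 = 53
Expected project duration μ = 53 weeks. Critical path: A → C → F → H.

Backward pass:
LF_H = 53; LS_H = 53−15 = 38
LF_G = LS_H = 38; LS_G = 38−6 = 32
LF_F = LS_H = 38; LS_F = 38−13 = 25
LF_E = min(LS_F=25, LS_H=38) = 25; LS_E = 25−5 = 20
LF_D = LS_H = 38; LS_D = 38−5 = 33
LF_C = min(LS_F=25, LS_G=32) = 25; LS_C = 25−14 = 11
LF_B = LS_H = 38; LS_B = 38−9 = 29
LF_A = min(LS_B=29, LS_C=11, LS_D=33, LS_E=20) = 11; LS_A = 11−11 = 0
Slack_D = LS_D − ES_D = 33 − 11 = 22

22 weeks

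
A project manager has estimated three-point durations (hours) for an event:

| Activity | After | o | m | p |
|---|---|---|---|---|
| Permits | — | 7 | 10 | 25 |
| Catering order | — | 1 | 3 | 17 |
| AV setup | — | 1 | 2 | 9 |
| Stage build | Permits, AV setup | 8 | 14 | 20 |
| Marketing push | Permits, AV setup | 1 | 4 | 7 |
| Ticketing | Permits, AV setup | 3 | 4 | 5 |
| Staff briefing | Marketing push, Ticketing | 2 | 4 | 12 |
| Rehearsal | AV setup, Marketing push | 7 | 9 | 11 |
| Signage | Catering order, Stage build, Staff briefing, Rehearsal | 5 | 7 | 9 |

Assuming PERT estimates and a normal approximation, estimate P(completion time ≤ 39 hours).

te_Permits = (7 + 4·10 + 25)/6 = 72/6 = 12; σ²_Permits = ((25−7)/6)² = 9.000
te_Catering order = (1 + 4·3 + 17)/6 = 30/6 = 5; σ²_Catering order = ((17−1)/6)² = 7.111
te_AV setup = (1 + 4·2 + 9)/6 = 18/6 = 3; σ²_AV setup = ((9−1)/6)² = 1.778
te_Stage build = (8 + 4·14 + 20)/6 = 84/6 = 14; σ²_Stage build = ((20−8)/6)² = 4.000
te_Marketing push = (1 + 4·4 + 7)/6 = 24/6 = 4; σ²_Marketing push = ((7−1)/6)² = 1.000
te_Ticketing = (3 + 4·4 + 5)/6 = 24/6 = 4; σ²_Ticketing = ((5−3)/6)² = 0.111
te_Staff briefing = (2 + 4·4 + 12)/6 = 30/6 = 5; σ²_Staff briefing = ((12−2)/6)² = 2.778
te_Rehearsal = (7 + 4·9 + 11)/6 = 54/6 = 9; σ²_Rehearsal = ((11−7)/6)² = 0.444
te_Signage = (5 + 4·7 + 9)/6 = 42/6 = 7; σ²_Signage = ((9−5)/6)² = 0.444

Forward pass:
ES_Permits = 0; EF_Permits = 12
ES_Catering order = 0; EF_Catering order = 5
ES_AV setup = 0; EF_AV setup = 3
ES_Stage build = max(EF_Permits=12, EF_AV setup=3) = 12; EF_Stage build = 12+14 = 26
ES_Marketing push = max(EF_Permits=12, EF_AV setup=3) = 12; EF_Marketing push = 12+4 = 16
ES_Ticketing = max(EF_Permits=12, EF_AV setup=3) = 12; EF_Ticketing = 12+4 = 16
ES_Staff briefing = max(EF_Marketing push=16, EF_Ticketing=16) = 16; EF_Staff briefing = 16+5 = 21
ES_Rehearsal = max(EF_AV setup=3, EF_Marketing push=16) = 16; EF_Rehearsal = 16+9 = 25
ES_Signage = max(EF_Catering order=5, EF_Stage build=26, EF_Staff briefing=21, EF_Rehearsal=25) = 26; EF_Signage = 26+7 = 33
Expected project duration μ = 33 hours. Critical path: Permits → Stage build → Signage.

Variance along critical path = 9.000 + 4.000 + 0.444 = 13.444; σ = √13.444 = 3.667 hours.
Z = (39 − 33) / 3.667 = 1.636
P(T ≤ 39) = Φ(1.636) ≈ 0.949

0.949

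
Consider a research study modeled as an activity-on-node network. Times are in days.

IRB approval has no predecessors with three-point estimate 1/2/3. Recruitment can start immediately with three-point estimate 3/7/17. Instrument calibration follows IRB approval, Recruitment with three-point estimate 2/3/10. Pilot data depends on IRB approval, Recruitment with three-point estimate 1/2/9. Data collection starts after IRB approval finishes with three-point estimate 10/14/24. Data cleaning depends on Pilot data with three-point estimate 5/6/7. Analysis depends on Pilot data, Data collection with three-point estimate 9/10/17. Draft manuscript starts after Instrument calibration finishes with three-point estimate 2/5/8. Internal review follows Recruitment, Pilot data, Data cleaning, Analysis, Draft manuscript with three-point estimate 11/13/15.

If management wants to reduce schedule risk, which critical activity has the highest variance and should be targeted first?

Data collection

te_IRB approval = (1 + 4·2 + 3)/6 = 12/6 = 2; σ²_IRB approval = ((3−1)/6)² = 0.111
te_Recruitment = (3 + 4·7 + 17)/6 = 48/6 = 8; σ²_Recruitment = ((17−3)/6)² = 5.444
te_Instrument calibration = (2 + 4·3 + 10)/6 = 24/6 = 4; σ²_Instrument calibration = ((10−2)/6)² = 1.778
te_Pilot data = (1 + 4·2 + 9)/6 = 18/6 = 3; σ²_Pilot data = ((9−1)/6)² = 1.778
te_Data collection = (10 + 4·14 + 24)/6 = 90/6 = 15; σ²_Data collection = ((24−10)/6)² = 5.444
te_Data cleaning = (5 + 4·6 + 7)/6 = 36/6 = 6; σ²_Data cleaning = ((7−5)/6)² = 0.111
te_Analysis = (9 + 4·10 + 17)/6 = 66/6 = 11; σ²_Analysis = ((17−9)/6)² = 1.778
te_Draft manuscript = (2 + 4·5 + 8)/6 = 30/6 = 5; σ²_Draft manuscript = ((8−2)/6)² = 1.000
te_Internal review = (11 + 4·13 + 15)/6 = 78/6 = 13; σ²_Internal review = ((15−11)/6)² = 0.444

Forward pass:
ES_IRB approval = 0; EF_IRB approval = 2
ES_Recruitment = 0; EF_Recruitment = 8
ES_Instrument calibration = max(EF_IRB approval=2, EF_Recruitment=8) = 8; EF_Instrument calibration = 8+4 = 12
ES_Pilot data = max(EF_IRB approval=2, EF_Recruitment=8) = 8; EF_Pilot data = 8+3 = 11
ES_Data collection = 2; EF_Data collection = 2+15 = 17
ES_Data cleaning = 11; EF_Data cleaning = 11+6 = 17
ES_Analysis = max(EF_Pilot data=11, EF_Data collection=17) = 17; EF_Analysis = 17+11 = 28
ES_Draft manuscript = 12; EF_Draft manuscript = 12+5 = 17
ES_Internal review = max(EF_Recruitment=8, EF_Pilot data=11, EF_Data cleaning=17, EF_Analysis=28, EF_Draft manuscript=17) = 28; EF_Internal review = 28+13 = 41
Expected project duration μ = 41 days. Critical path: IRB approval → Data collection → Analysis → Internal review.

Variances on critical path: σ²_IRB approval=0.111, σ²_Data collection=5.444, σ²_Analysis=1.778, σ²_Internal review=0.444.
Largest is σ²_Data collection = 5.444.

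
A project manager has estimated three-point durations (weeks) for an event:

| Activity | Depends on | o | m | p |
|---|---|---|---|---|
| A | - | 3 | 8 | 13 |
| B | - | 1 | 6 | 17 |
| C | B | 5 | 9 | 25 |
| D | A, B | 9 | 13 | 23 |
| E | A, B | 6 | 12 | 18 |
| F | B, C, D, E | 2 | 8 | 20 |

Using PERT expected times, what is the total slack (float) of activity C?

te_A = (3 + 4·8 + 13)/6 = 48/6 = 8
te_B = (1 + 4·6 + 17)/6 = 42/6 = 7
te_C = (5 + 4·9 + 25)/6 = 66/6 = 11
te_D = (9 + 4·13 + 23)/6 = 84/6 = 14
te_E = (6 + 4·12 + 18)/6 = 72/6 = 12
te_F = (2 + 4·8 + 20)/6 = 54/6 = 9

Forward pass:
ES_A = 0; EF_A = 8
ES_B = 0; EF_B = 7
ES_C = 7; EF_C = 7+11 = 18
ES_D = max(EF_A=8, EF_B=7) = 8; EF_D = 8+14 = 22
ES_E = max(EF_A=8, EF_B=7) = 8; EF_E = 8+12 = 20
ES_F = max(EF_B=7, EF_C=18, EF_D=22, EF_E=20) = 22; EF_F = 22+9 = 31
Expected project duration μ = 31 weeks. Critical path: A → D → F.

Backward pass:
LF_F = 31; LS_F = 31−9 = 22
LF_E = LS_F = 22; LS_E = 22−12 = 10
LF_D = LS_F = 22; LS_D = 22−14 = 8
LF_C = LS_F = 22; LS_C = 22−11 = 11
LF_B = min(LS_C=11, LS_D=8, LS_E=10, LS_F=22) = 8; LS_B = 8−7 = 1
LF_A = min(LS_D=8, LS_E=10) = 8; LS_A = 8−8 = 0
Slack_C = LS_C − ES_C = 11 − 7 = 4

4 weeks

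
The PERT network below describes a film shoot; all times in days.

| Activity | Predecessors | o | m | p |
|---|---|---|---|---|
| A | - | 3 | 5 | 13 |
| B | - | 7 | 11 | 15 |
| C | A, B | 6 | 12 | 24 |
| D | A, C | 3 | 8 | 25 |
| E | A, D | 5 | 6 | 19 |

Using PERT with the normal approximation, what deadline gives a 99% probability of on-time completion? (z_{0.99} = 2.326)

te_A = (3 + 4·5 + 13)/6 = 36/6 = 6; σ²_A = ((13−3)/6)² = 2.778
te_B = (7 + 4·11 + 15)/6 = 66/6 = 11; σ²_B = ((15−7)/6)² = 1.778
te_C = (6 + 4·12 + 24)/6 = 78/6 = 13; σ²_C = ((24−6)/6)² = 9.000
te_D = (3 + 4·8 + 25)/6 = 60/6 = 10; σ²_D = ((25−3)/6)² = 13.444
te_E = (5 + 4·6 + 19)/6 = 48/6 = 8; σ²_E = ((19−5)/6)² = 5.444

Forward pass:
ES_A = 0; EF_A = 6
ES_B = 0; EF_B = 11
ES_C = max(EF_A=6, EF_B=11) = 11; EF_C = 11+13 = 24
ES_D = max(EF_A=6, EF_C=24) = 24; EF_D = 24+10 = 34
ES_E = max(EF_A=6, EF_D=34) = 34; EF_E = 34+8 = 42
Expected project duration μ = 42 days. Critical path: B → C → D → E.

Variance along critical path = 1.778 + 9.000 + 13.444 + 5.444 = 29.667; σ = 5.447 days.
D = μ + z·σ = 42 + 2.326·5.447 = 54.7 days

54.7 days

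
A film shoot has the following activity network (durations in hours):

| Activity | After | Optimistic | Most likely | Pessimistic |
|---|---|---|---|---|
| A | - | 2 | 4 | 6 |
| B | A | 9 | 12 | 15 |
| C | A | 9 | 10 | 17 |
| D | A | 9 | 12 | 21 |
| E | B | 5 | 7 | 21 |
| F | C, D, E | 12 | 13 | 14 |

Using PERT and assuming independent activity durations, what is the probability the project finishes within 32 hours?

0.021

te_A = (2 + 4·4 + 6)/6 = 24/6 = 4; σ²_A = ((6−2)/6)² = 0.444
te_B = (9 + 4·12 + 15)/6 = 72/6 = 12; σ²_B = ((15−9)/6)² = 1.000
te_C = (9 + 4·10 + 17)/6 = 66/6 = 11; σ²_C = ((17−9)/6)² = 1.778
te_D = (9 + 4·12 + 21)/6 = 78/6 = 13; σ²_D = ((21−9)/6)² = 4.000
te_E = (5 + 4·7 + 21)/6 = 54/6 = 9; σ²_E = ((21−5)/6)² = 7.111
te_F = (12 + 4·13 + 14)/6 = 78/6 = 13; σ²_F = ((14−12)/6)² = 0.111

Forward pass:
ES_A = 0; EF_A = 4
ES_B = 4; EF_B = 4+12 = 16
ES_C = 4; EF_C = 4+11 = 15
ES_D = 4; EF_D = 4+13 = 17
ES_E = 16; EF_E = 16+9 = 25
ES_F = max(EF_C=15, EF_D=17, EF_E=25) = 25; EF_F = 25+13 = 38
Expected project duration μ = 38 hours. Critical path: A → B → E → F.

Variance along critical path = 0.444 + 1.000 + 7.111 + 0.111 = 8.667; σ = √8.667 = 2.944 hours.
Z = (32 − 38) / 2.944 = -2.038
P(T ≤ 32) = Φ(-2.038) ≈ 0.021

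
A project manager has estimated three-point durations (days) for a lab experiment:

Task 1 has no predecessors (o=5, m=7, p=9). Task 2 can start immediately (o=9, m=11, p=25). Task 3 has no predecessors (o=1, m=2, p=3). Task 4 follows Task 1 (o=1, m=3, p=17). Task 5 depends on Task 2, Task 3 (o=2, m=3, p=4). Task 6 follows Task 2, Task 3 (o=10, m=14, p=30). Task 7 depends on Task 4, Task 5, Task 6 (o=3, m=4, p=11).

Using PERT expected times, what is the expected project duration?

te_Task 1 = (5 + 4·7 + 9)/6 = 42/6 = 7
te_Task 2 = (9 + 4·11 + 25)/6 = 78/6 = 13
te_Task 3 = (1 + 4·2 + 3)/6 = 12/6 = 2
te_Task 4 = (1 + 4·3 + 17)/6 = 30/6 = 5
te_Task 5 = (2 + 4·3 + 4)/6 = 18/6 = 3
te_Task 6 = (10 + 4·14 + 30)/6 = 96/6 = 16
te_Task 7 = (3 + 4·4 + 11)/6 = 30/6 = 5

Forward pass:
ES_Task 1 = 0; EF_Task 1 = 7
ES_Task 2 = 0; EF_Task 2 = 13
ES_Task 3 = 0; EF_Task 3 = 2
ES_Task 4 = 7; EF_Task 4 = 7+5 = 12
ES_Task 5 = max(EF_Task 2=13, EF_Task 3=2) = 13; EF_Task 5 = 13+3 = 16
ES_Task 6 = max(EF_Task 2=13, EF_Task 3=2) = 13; EF_Task 6 = 13+16 = 29
ES_Task 7 = max(EF_Task 4=12, EF_Task 5=16, EF_Task 6=29) = 29; EF_Task 7 = 29+5 = 34
Expected project duration μ = 34 days. Critical path: Task 2 → Task 6 → Task 7.

34 days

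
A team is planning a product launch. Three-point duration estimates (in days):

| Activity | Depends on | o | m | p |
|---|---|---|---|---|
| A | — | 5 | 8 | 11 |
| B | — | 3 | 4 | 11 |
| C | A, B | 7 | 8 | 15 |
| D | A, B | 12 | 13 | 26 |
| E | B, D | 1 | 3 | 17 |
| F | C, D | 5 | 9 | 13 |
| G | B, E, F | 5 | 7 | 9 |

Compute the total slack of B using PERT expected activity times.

3 days

te_A = (5 + 4·8 + 11)/6 = 48/6 = 8
te_B = (3 + 4·4 + 11)/6 = 30/6 = 5
te_C = (7 + 4·8 + 15)/6 = 54/6 = 9
te_D = (12 + 4·13 + 26)/6 = 90/6 = 15
te_E = (1 + 4·3 + 17)/6 = 30/6 = 5
te_F = (5 + 4·9 + 13)/6 = 54/6 = 9
te_G = (5 + 4·7 + 9)/6 = 42/6 = 7

Forward pass:
ES_A = 0; EF_A = 8
ES_B = 0; EF_B = 5
ES_C = max(EF_A=8, EF_B=5) = 8; EF_C = 8+9 = 17
ES_D = max(EF_A=8, EF_B=5) = 8; EF_D = 8+15 = 23
ES_E = max(EF_B=5, EF_D=23) = 23; EF_E = 23+5 = 28
ES_F = max(EF_C=17, EF_D=23) = 23; EF_F = 23+9 = 32
ES_G = max(EF_B=5, EF_E=28, EF_F=32) = 32; EF_G = 32+7 = 39
Expected project duration μ = 39 days. Critical path: A → D → F → G.

Backward pass:
LF_G = 39; LS_G = 39−7 = 32
LF_F = LS_G = 32; LS_F = 32−9 = 23
LF_E = LS_G = 32; LS_E = 32−5 = 27
LF_D = min(LS_E=27, LS_F=23) = 23; LS_D = 23−15 = 8
LF_C = LS_F = 23; LS_C = 23−9 = 14
LF_B = min(LS_C=14, LS_D=8, LS_E=27, LS_G=32) = 8; LS_B = 8−5 = 3
LF_A = min(LS_C=14, LS_D=8) = 8; LS_A = 8−8 = 0
Slack_B = LS_B − ES_B = 3 − 0 = 3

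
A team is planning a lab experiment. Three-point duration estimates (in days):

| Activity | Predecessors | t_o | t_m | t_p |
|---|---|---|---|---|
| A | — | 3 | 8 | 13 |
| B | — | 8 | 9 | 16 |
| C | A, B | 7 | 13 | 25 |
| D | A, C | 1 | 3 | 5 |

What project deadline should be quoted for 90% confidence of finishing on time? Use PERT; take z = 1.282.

31.3 days

te_A = (3 + 4·8 + 13)/6 = 48/6 = 8; σ²_A = ((13−3)/6)² = 2.778
te_B = (8 + 4·9 + 16)/6 = 60/6 = 10; σ²_B = ((16−8)/6)² = 1.778
te_C = (7 + 4·13 + 25)/6 = 84/6 = 14; σ²_C = ((25−7)/6)² = 9.000
te_D = (1 + 4·3 + 5)/6 = 18/6 = 3; σ²_D = ((5−1)/6)² = 0.444

Forward pass:
ES_A = 0; EF_A = 8
ES_B = 0; EF_B = 10
ES_C = max(EF_A=8, EF_B=10) = 10; EF_C = 10+14 = 24
ES_D = max(EF_A=8, EF_C=24) = 24; EF_D = 24+3 = 27
Expected project duration μ = 27 days. Critical path: B → C → D.

Variance along critical path = 1.778 + 9.000 + 0.444 = 11.222; σ = 3.350 days.
D = μ + z·σ = 27 + 1.282·3.350 = 31.3 days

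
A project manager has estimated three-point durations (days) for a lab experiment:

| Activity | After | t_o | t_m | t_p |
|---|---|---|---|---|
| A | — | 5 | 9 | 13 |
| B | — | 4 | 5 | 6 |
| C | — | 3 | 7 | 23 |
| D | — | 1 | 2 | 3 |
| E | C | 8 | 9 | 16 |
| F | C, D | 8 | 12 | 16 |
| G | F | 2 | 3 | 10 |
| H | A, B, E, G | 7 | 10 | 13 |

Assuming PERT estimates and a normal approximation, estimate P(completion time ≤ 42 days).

0.962

te_A = (5 + 4·9 + 13)/6 = 54/6 = 9; σ²_A = ((13−5)/6)² = 1.778
te_B = (4 + 4·5 + 6)/6 = 30/6 = 5; σ²_B = ((6−4)/6)² = 0.111
te_C = (3 + 4·7 + 23)/6 = 54/6 = 9; σ²_C = ((23−3)/6)² = 11.111
te_D = (1 + 4·2 + 3)/6 = 12/6 = 2; σ²_D = ((3−1)/6)² = 0.111
te_E = (8 + 4·9 + 16)/6 = 60/6 = 10; σ²_E = ((16−8)/6)² = 1.778
te_F = (8 + 4·12 + 16)/6 = 72/6 = 12; σ²_F = ((16−8)/6)² = 1.778
te_G = (2 + 4·3 + 10)/6 = 24/6 = 4; σ²_G = ((10−2)/6)² = 1.778
te_H = (7 + 4·10 + 13)/6 = 60/6 = 10; σ²_H = ((13−7)/6)² = 1.000

Forward pass:
ES_A = 0; EF_A = 9
ES_B = 0; EF_B = 5
ES_C = 0; EF_C = 9
ES_D = 0; EF_D = 2
ES_E = 9; EF_E = 9+10 = 19
ES_F = max(EF_C=9, EF_D=2) = 9; EF_F = 9+12 = 21
ES_G = 21; EF_G = 21+4 = 25
ES_H = max(EF_A=9, EF_B=5, EF_E=19, EF_G=25) = 25; EF_H = 25+10 = 35
Expected project duration μ = 35 days. Critical path: C → F → G → H.

Variance along critical path = 11.111 + 1.778 + 1.778 + 1.000 = 15.667; σ = √15.667 = 3.958 days.
Z = (42 − 35) / 3.958 = 1.769
P(T ≤ 42) = Φ(1.769) ≈ 0.962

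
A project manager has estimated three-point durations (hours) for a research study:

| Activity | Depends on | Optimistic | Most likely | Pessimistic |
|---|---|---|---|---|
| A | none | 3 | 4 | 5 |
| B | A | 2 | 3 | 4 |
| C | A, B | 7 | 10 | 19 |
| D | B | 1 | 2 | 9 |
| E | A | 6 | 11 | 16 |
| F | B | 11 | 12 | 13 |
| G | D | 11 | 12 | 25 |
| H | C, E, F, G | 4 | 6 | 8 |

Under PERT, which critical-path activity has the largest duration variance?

te_A = (3 + 4·4 + 5)/6 = 24/6 = 4; σ²_A = ((5−3)/6)² = 0.111
te_B = (2 + 4·3 + 4)/6 = 18/6 = 3; σ²_B = ((4−2)/6)² = 0.111
te_C = (7 + 4·10 + 19)/6 = 66/6 = 11; σ²_C = ((19−7)/6)² = 4.000
te_D = (1 + 4·2 + 9)/6 = 18/6 = 3; σ²_D = ((9−1)/6)² = 1.778
te_E = (6 + 4·11 + 16)/6 = 66/6 = 11; σ²_E = ((16−6)/6)² = 2.778
te_F = (11 + 4·12 + 13)/6 = 72/6 = 12; σ²_F = ((13−11)/6)² = 0.111
te_G = (11 + 4·12 + 25)/6 = 84/6 = 14; σ²_G = ((25−11)/6)² = 5.444
te_H = (4 + 4·6 + 8)/6 = 36/6 = 6; σ²_H = ((8−4)/6)² = 0.444

Forward pass:
ES_A = 0; EF_A = 4
ES_B = 4; EF_B = 4+3 = 7
ES_C = max(EF_A=4, EF_B=7) = 7; EF_C = 7+11 = 18
ES_D = 7; EF_D = 7+3 = 10
ES_E = 4; EF_E = 4+11 = 15
ES_F = 7; EF_F = 7+12 = 19
ES_G = 10; EF_G = 10+14 = 24
ES_H = max(EF_C=18, EF_E=15, EF_F=19, EF_G=24) = 24; EF_H = 24+6 = 30
Expected project duration μ = 30 hours. Critical path: A → B → D → G → H.

Variances on critical path: σ²_A=0.111, σ²_B=0.111, σ²_D=1.778, σ²_G=5.444, σ²_H=0.444.
Largest is σ²_G = 5.444.

G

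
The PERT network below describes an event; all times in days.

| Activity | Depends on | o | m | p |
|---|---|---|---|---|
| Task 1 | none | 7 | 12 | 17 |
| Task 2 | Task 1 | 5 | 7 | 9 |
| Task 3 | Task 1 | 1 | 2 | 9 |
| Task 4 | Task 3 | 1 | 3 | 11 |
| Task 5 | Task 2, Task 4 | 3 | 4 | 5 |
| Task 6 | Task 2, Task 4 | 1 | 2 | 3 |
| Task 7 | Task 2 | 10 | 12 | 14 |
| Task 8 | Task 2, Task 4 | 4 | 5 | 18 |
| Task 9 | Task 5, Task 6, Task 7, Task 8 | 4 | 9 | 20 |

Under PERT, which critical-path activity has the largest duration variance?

Task 9

te_Task 1 = (7 + 4·12 + 17)/6 = 72/6 = 12; σ²_Task 1 = ((17−7)/6)² = 2.778
te_Task 2 = (5 + 4·7 + 9)/6 = 42/6 = 7; σ²_Task 2 = ((9−5)/6)² = 0.444
te_Task 3 = (1 + 4·2 + 9)/6 = 18/6 = 3; σ²_Task 3 = ((9−1)/6)² = 1.778
te_Task 4 = (1 + 4·3 + 11)/6 = 24/6 = 4; σ²_Task 4 = ((11−1)/6)² = 2.778
te_Task 5 = (3 + 4·4 + 5)/6 = 24/6 = 4; σ²_Task 5 = ((5−3)/6)² = 0.111
te_Task 6 = (1 + 4·2 + 3)/6 = 12/6 = 2; σ²_Task 6 = ((3−1)/6)² = 0.111
te_Task 7 = (10 + 4·12 + 14)/6 = 72/6 = 12; σ²_Task 7 = ((14−10)/6)² = 0.444
te_Task 8 = (4 + 4·5 + 18)/6 = 42/6 = 7; σ²_Task 8 = ((18−4)/6)² = 5.444
te_Task 9 = (4 + 4·9 + 20)/6 = 60/6 = 10; σ²_Task 9 = ((20−4)/6)² = 7.111

Forward pass:
ES_Task 1 = 0; EF_Task 1 = 12
ES_Task 2 = 12; EF_Task 2 = 12+7 = 19
ES_Task 3 = 12; EF_Task 3 = 12+3 = 15
ES_Task 4 = 15; EF_Task 4 = 15+4 = 19
ES_Task 5 = max(EF_Task 2=19, EF_Task 4=19) = 19; EF_Task 5 = 19+4 = 23
ES_Task 6 = max(EF_Task 2=19, EF_Task 4=19) = 19; EF_Task 6 = 19+2 = 21
ES_Task 7 = 19; EF_Task 7 = 19+12 = 31
ES_Task 8 = max(EF_Task 2=19, EF_Task 4=19) = 19; EF_Task 8 = 19+7 = 26
ES_Task 9 = max(EF_Task 5=23, EF_Task 6=21, EF_Task 7=31, EF_Task 8=26) = 31; EF_Task 9 = 31+10 = 41
Expected project duration μ = 41 days. Critical path: Task 1 → Task 2 → Task 7 → Task 9.

Variances on critical path: σ²_Task 1=2.778, σ²_Task 2=0.444, σ²_Task 7=0.444, σ²_Task 9=7.111.
Largest is σ²_Task 9 = 7.111.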